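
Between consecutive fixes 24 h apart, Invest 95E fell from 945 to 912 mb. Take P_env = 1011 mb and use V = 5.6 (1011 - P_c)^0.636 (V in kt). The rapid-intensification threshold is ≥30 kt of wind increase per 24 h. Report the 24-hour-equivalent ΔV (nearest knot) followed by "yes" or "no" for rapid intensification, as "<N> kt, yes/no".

24 kt, no

V₁: ΔP = 66, V ≈ 5.6 × 66^0.636 ≈ 80.43 kt.
V₂: ΔP = 99, V ≈ 5.6 × 99^0.636 ≈ 104.09 kt.
ΔV over 24 h = 23.66 kt → 24 h equivalent = 23.66 × 24/24 ≈ 23.66 kt.
24 kt < 30 kt ⇒ not rapid intensification.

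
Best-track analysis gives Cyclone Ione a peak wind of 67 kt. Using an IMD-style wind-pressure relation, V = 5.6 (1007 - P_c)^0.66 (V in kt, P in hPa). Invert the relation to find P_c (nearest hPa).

964 hPa

ΔP = (V / 5.6)^(1/0.66) = (67/5.6)^1.515.
67/5.6 = 11.964; 11.964^1.515 ≈ 42.97 hPa.
P_c = 1007 − 42.97 = 964.03 ≈ 964 hPa.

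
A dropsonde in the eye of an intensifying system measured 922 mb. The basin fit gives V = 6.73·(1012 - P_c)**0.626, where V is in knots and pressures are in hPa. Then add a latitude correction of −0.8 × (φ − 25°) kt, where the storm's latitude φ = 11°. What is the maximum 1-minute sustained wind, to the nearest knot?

ΔP = 1012 − 922 = 90 mb.
90^0.626 ≈ 16.725.
V ≈ 6.73 × 16.725 ≈ 112.6 kt.
Latitude correction: −0.8 × (11 − 25) = 11.2 kt.
Corrected V ≈ 123.8 kt → 124 kt.

124 kt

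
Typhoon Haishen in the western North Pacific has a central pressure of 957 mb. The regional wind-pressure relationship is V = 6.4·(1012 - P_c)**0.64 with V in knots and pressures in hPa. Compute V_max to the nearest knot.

ΔP = 1012 − 957 = 55 mb.
55^0.64 ≈ 12.997.
V ≈ 6.4 × 12.997 ≈ 83.2 kt.

83 kt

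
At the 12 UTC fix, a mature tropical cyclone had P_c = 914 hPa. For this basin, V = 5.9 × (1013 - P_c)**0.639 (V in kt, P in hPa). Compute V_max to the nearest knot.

ΔP = 1013 − 914 = 99 hPa.
99^0.639 ≈ 18.846.
V ≈ 5.9 × 18.846 ≈ 111.2 kt.

111 kt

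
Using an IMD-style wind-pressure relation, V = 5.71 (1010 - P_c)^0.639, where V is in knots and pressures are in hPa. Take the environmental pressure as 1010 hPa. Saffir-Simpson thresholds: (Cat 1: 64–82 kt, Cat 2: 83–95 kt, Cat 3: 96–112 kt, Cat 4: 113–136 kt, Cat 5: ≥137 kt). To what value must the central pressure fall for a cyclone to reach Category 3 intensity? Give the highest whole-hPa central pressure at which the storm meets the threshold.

927 hPa

Category 3 begins at V = 96 kt.
Required ΔP = (96/5.71)^(1/0.639) = 16.813^1.565 ≈ 82.80 hPa.
P_c ≤ 1010 − 82.80 = 927.20, so the highest integer P_c is 927 hPa.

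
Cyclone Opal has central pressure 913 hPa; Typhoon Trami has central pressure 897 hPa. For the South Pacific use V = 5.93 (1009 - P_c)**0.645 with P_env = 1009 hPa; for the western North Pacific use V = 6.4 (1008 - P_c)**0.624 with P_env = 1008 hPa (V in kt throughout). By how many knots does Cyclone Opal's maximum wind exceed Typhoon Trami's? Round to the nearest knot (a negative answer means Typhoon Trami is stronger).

-8 kt

Cyclone Opal: ΔP = 96; V ≈ 5.93 × 96^0.645 ≈ 112.62 kt.
Typhoon Trami: ΔP = 111; V ≈ 6.4 × 111^0.624 ≈ 120.91 kt.
Difference ≈ 112.62 − 120.91 = -8.29 → -8 kt.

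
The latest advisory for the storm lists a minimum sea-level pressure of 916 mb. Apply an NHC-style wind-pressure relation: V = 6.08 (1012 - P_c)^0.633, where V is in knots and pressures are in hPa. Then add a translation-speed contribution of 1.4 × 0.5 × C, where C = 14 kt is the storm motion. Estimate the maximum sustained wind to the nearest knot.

ΔP = 1012 − 916 = 96 mb.
96^0.633 ≈ 17.980.
V ≈ 6.08 × 17.980 ≈ 109.3 kt.
Translation term: 1.4 × 0.5 × 14 = 9.8 kt.
Corrected V ≈ 119.1 kt → 119 kt.

119 kt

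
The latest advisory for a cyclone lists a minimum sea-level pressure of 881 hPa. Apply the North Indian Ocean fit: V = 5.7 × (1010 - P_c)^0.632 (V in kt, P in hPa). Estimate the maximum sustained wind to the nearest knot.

ΔP = 1010 − 881 = 129 hPa.
129^0.632 ≈ 21.572.
V ≈ 5.7 × 21.572 ≈ 123.0 kt.

123 kt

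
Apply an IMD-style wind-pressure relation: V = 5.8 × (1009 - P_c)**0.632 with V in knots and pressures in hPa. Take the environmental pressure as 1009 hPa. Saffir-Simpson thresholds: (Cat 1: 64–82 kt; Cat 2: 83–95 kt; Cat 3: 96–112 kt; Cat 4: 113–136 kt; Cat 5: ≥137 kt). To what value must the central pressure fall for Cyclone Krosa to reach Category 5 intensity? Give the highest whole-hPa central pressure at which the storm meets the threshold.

Category 5 begins at V = 137 kt.
Required ΔP = (137/5.8)^(1/0.632) = 23.621^1.582 ≈ 148.91 hPa.
P_c ≤ 1009 − 148.91 = 860.09, so the highest integer P_c is 860 hPa.

860 hPa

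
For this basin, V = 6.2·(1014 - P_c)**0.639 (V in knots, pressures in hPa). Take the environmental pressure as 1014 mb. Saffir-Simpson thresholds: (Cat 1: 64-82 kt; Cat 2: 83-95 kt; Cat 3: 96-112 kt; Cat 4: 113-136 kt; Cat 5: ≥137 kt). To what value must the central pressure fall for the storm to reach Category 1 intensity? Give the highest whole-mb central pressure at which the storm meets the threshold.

Category 1 begins at V = 64 kt.
Required ΔP = (64/6.2)^(1/0.639) = 10.323^1.565 ≈ 38.59 mb.
P_c ≤ 1014 − 38.59 = 975.41, so the highest integer P_c is 975 mb.

975 mb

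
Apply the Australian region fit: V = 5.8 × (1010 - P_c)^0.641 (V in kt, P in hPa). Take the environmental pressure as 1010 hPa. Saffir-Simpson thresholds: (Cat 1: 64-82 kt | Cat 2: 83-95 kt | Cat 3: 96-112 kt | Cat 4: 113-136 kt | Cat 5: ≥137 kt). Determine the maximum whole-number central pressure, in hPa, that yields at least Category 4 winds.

907 hPa

Category 4 begins at V = 113 kt.
Required ΔP = (113/5.8)^(1/0.641) = 19.483^1.560 ≈ 102.79 hPa.
P_c ≤ 1010 − 102.79 = 907.21, so the highest integer P_c is 907 hPa.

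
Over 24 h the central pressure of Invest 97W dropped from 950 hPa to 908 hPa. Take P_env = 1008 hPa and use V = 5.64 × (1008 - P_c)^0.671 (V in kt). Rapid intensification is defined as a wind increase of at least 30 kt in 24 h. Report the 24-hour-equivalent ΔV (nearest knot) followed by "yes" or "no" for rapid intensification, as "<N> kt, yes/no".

38 kt, yes

V₁: ΔP = 58, V ≈ 5.64 × 58^0.671 ≈ 86.01 kt.
V₂: ΔP = 100, V ≈ 5.64 × 100^0.671 ≈ 123.96 kt.
ΔV over 24 h = 37.95 kt → 24 h equivalent = 37.95 × 24/24 ≈ 37.95 kt.
38 kt ≥ 30 kt ⇒ rapid intensification.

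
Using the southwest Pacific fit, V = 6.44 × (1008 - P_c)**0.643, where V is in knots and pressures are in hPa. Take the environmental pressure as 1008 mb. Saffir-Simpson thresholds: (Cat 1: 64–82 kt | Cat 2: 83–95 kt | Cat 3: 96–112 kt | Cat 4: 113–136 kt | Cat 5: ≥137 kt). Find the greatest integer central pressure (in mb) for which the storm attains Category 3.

941 mb

Category 3 begins at V = 96 kt.
Required ΔP = (96/6.44)^(1/0.643) = 14.907^1.555 ≈ 66.81 mb.
P_c ≤ 1008 − 66.81 = 941.19, so the highest integer P_c is 941 mb.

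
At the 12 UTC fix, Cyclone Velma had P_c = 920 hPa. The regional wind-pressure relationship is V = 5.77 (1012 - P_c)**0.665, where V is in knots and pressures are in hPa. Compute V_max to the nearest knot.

ΔP = 1012 − 920 = 92 hPa.
92^0.665 ≈ 20.226.
V ≈ 5.77 × 20.226 ≈ 116.7 kt.

117 kt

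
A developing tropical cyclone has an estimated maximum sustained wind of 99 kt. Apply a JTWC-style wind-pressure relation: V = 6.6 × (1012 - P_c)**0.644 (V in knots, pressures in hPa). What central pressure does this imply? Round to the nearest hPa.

ΔP = (V / 6.6)^(1/0.644) = (99/6.6)^1.553.
99/6.6 = 15.000; 15.000^1.553 ≈ 67.02 hPa.
P_c = 1012 − 67.02 = 944.98 ≈ 945 hPa.

945 hPa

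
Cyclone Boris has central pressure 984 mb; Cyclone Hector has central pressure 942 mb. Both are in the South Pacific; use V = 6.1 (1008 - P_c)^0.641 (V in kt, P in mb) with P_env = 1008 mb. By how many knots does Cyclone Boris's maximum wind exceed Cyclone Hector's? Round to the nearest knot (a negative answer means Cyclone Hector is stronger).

-43 kt

Cyclone Boris: ΔP = 24; V ≈ 6.1 × 24^0.641 ≈ 46.78 kt.
Cyclone Hector: ΔP = 66; V ≈ 6.1 × 66^0.641 ≈ 89.47 kt.
Difference ≈ 46.78 − 89.47 = -42.69 → -43 kt.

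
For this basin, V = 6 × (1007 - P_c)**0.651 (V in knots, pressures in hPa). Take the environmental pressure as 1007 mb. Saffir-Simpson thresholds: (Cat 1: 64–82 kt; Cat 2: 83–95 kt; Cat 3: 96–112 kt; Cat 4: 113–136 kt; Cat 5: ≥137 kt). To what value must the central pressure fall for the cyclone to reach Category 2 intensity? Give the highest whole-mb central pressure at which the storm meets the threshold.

950 mb

Category 2 begins at V = 83 kt.
Required ΔP = (83/6)^(1/0.651) = 13.833^1.536 ≈ 56.57 mb.
P_c ≤ 1007 − 56.57 = 950.43, so the highest integer P_c is 950 mb.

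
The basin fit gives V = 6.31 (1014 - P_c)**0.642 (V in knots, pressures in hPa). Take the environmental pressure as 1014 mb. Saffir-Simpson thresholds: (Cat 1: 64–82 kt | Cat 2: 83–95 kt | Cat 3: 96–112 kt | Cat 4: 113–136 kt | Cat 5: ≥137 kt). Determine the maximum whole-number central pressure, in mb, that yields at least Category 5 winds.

893 mb

Category 5 begins at V = 137 kt.
Required ΔP = (137/6.31)^(1/0.642) = 21.712^1.558 ≈ 120.80 mb.
P_c ≤ 1014 − 120.80 = 893.20, so the highest integer P_c is 893 mb.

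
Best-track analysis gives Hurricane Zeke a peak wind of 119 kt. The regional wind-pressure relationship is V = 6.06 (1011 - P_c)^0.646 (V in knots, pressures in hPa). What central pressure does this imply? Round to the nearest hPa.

911 hPa

ΔP = (V / 6.06)^(1/0.646) = (119/6.06)^1.548.
119/6.06 = 19.637; 19.637^1.548 ≈ 100.38 hPa.
P_c = 1011 − 100.38 = 910.62 ≈ 911 hPa.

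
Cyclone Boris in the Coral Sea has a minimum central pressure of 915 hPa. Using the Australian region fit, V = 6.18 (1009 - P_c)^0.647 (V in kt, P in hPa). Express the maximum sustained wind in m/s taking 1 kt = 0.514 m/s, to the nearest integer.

60 m/s

ΔP = 1009 − 915 = 94 hPa.
V ≈ 6.18 × 94^0.647 = 6.18 × 18.907 ≈ 116.843 kt.
116.843 × 0.514 ≈ 60.06 m/s → 60 m/s.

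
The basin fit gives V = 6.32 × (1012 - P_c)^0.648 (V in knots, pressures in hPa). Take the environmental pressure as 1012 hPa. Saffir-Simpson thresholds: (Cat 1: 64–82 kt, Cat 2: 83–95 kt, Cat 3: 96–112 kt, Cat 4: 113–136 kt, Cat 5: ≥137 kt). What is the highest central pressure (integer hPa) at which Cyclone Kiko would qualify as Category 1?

Category 1 begins at V = 64 kt.
Required ΔP = (64/6.32)^(1/0.648) = 10.127^1.543 ≈ 35.62 hPa.
P_c ≤ 1012 − 35.62 = 976.38, so the highest integer P_c is 976 hPa.

976 hPa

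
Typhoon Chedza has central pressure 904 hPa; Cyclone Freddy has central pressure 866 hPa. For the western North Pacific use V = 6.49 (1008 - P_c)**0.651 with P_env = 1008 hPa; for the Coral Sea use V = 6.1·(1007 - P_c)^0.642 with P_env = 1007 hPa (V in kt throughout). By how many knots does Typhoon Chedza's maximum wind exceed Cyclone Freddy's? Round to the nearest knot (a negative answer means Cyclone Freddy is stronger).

Typhoon Chedza: ΔP = 104; V ≈ 6.49 × 104^0.651 ≈ 133.45 kt.
Cyclone Freddy: ΔP = 141; V ≈ 6.1 × 141^0.642 ≈ 146.26 kt.
Difference ≈ 133.45 − 146.26 = -12.81 → -13 kt.

-13 kt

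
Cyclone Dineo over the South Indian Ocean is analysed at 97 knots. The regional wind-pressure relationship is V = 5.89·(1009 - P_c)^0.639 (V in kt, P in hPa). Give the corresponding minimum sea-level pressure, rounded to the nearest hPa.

ΔP = (V / 5.89)^(1/0.639) = (97/5.89)^1.565.
97/5.89 = 16.469; 16.469^1.565 ≈ 80.17 hPa.
P_c = 1009 − 80.17 = 928.83 ≈ 929 hPa.

929 hPa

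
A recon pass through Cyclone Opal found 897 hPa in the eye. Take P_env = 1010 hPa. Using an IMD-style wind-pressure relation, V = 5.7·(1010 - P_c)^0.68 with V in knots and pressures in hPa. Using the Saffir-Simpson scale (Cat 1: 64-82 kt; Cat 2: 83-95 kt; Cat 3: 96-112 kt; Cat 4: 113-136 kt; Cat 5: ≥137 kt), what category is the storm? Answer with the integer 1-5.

5

ΔP = 1010 − 897 = 113 hPa.
V ≈ 5.7 × 113^0.68 = 5.7 × 24.89 ≈ 142 kt.
142 kt falls in the Category 5 band.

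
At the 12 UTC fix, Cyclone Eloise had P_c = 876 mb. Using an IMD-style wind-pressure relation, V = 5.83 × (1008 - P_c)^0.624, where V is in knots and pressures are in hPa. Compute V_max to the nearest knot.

ΔP = 1008 − 876 = 132 mb.
132^0.624 ≈ 21.049.
V ≈ 5.83 × 21.049 ≈ 122.7 kt.

123 kt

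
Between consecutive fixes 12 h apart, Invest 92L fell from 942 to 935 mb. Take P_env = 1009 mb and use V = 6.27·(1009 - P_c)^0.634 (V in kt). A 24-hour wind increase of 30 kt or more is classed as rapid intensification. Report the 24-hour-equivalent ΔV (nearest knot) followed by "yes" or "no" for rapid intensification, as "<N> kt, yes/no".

V₁: ΔP = 67, V ≈ 6.27 × 67^0.634 ≈ 90.16 kt.
V₂: ΔP = 74, V ≈ 6.27 × 74^0.634 ≈ 96.02 kt.
ΔV over 12 h = 5.86 kt → 24 h equivalent = 5.86 × 24/12 ≈ 11.72 kt.
12 kt < 30 kt ⇒ not rapid intensification.

12 kt, no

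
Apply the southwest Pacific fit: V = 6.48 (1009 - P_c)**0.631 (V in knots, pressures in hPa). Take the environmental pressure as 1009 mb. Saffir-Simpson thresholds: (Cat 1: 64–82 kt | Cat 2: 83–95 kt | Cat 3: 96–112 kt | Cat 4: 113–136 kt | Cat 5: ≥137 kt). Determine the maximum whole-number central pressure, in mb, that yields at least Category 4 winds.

916 mb

Category 4 begins at V = 113 kt.
Required ΔP = (113/6.48)^(1/0.631) = 17.438^1.585 ≈ 92.79 mb.
P_c ≤ 1009 − 92.79 = 916.21, so the highest integer P_c is 916 mb.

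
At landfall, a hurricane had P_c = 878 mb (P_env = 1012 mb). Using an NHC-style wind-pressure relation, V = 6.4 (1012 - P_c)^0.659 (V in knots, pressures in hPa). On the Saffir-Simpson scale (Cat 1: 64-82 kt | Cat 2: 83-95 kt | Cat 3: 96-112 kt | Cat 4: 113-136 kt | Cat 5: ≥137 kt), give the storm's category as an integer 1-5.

ΔP = 1012 − 878 = 134 mb.
V ≈ 6.4 × 134^0.659 = 6.4 × 25.22 ≈ 161 kt.
161 kt falls in the Category 5 band.

5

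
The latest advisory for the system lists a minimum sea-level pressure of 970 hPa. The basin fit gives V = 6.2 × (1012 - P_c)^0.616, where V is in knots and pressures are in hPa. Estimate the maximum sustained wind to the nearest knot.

62 kt

ΔP = 1012 − 970 = 42 hPa.
42^0.616 ≈ 9.998.
V ≈ 6.2 × 9.998 ≈ 62.0 kt.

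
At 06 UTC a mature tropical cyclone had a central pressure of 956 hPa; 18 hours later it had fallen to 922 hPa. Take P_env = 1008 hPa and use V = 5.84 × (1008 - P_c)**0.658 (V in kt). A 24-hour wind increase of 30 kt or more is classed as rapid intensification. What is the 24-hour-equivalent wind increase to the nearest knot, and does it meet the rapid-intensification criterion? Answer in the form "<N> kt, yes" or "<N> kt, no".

41 kt, yes

V₁: ΔP = 52, V ≈ 5.84 × 52^0.658 ≈ 78.62 kt.
V₂: ΔP = 86, V ≈ 5.84 × 86^0.658 ≈ 109.47 kt.
ΔV over 18 h = 30.85 kt → 24 h equivalent = 30.85 × 24/18 ≈ 41.13 kt.
41 kt ≥ 30 kt ⇒ rapid intensification.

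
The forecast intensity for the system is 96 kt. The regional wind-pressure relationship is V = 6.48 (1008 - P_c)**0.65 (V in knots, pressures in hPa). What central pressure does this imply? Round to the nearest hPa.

ΔP = (V / 6.48)^(1/0.65) = (96/6.48)^1.538.
96/6.48 = 14.815; 14.815^1.538 ≈ 63.25 hPa.
P_c = 1008 − 63.25 = 944.75 ≈ 945 hPa.

945 hPa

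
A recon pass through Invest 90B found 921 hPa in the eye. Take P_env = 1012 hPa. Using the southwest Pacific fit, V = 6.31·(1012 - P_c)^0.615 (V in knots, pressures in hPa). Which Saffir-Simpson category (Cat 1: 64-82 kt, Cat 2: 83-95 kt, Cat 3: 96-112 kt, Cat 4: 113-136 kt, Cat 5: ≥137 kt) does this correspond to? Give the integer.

3

ΔP = 1012 − 921 = 91 hPa.
V ≈ 6.31 × 91^0.615 = 6.31 × 16.03 ≈ 101 kt.
101 kt falls in the Category 3 band.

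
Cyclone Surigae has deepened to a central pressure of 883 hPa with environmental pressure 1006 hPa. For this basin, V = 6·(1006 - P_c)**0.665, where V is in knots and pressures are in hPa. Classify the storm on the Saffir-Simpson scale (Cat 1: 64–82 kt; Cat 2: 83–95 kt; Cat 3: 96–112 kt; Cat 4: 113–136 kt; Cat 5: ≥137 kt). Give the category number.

5

ΔP = 1006 − 883 = 123 hPa.
V ≈ 6 × 123^0.665 = 6 × 24.54 ≈ 147 kt.
147 kt falls in the Category 5 band.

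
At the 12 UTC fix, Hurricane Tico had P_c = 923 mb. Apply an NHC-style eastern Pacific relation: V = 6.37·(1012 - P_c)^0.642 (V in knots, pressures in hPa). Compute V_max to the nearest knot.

ΔP = 1012 − 923 = 89 mb.
89^0.642 ≈ 17.845.
V ≈ 6.37 × 17.845 ≈ 113.7 kt.

114 kt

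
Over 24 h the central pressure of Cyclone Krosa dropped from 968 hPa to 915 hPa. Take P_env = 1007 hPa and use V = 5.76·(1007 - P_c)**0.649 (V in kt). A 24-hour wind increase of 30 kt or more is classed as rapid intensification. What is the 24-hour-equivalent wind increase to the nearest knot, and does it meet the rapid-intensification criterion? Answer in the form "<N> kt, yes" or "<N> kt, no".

46 kt, yes

V₁: ΔP = 39, V ≈ 5.76 × 39^0.649 ≈ 62.09 kt.
V₂: ΔP = 92, V ≈ 5.76 × 92^0.649 ≈ 108.37 kt.
ΔV over 24 h = 46.28 kt → 24 h equivalent = 46.28 × 24/24 ≈ 46.28 kt.
46 kt ≥ 30 kt ⇒ rapid intensification.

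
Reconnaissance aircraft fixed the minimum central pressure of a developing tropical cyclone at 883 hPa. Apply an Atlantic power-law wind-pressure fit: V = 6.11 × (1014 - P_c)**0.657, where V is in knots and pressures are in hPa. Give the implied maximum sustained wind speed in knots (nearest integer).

ΔP = 1014 − 883 = 131 hPa.
131^0.657 ≈ 24.606.
V ≈ 6.11 × 24.606 ≈ 150.3 kt.

150 kt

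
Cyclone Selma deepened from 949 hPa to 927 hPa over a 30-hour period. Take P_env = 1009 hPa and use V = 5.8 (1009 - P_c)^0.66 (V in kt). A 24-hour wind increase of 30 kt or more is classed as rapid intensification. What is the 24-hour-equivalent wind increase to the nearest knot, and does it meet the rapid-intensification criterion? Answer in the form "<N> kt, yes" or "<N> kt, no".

V₁: ΔP = 60, V ≈ 5.8 × 60^0.66 ≈ 86.50 kt.
V₂: ΔP = 82, V ≈ 5.8 × 82^0.66 ≈ 106.30 kt.
ΔV over 30 h = 19.80 kt → 24 h equivalent = 19.80 × 24/30 ≈ 15.84 kt.
16 kt < 30 kt ⇒ not rapid intensification.

16 kt, no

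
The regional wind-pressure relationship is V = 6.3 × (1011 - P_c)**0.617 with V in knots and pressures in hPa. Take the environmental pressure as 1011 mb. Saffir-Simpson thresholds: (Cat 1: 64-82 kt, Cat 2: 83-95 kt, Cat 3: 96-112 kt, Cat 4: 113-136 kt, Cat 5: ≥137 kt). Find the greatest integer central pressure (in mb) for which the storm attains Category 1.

968 mb

Category 1 begins at V = 64 kt.
Required ΔP = (64/6.3)^(1/0.617) = 10.159^1.621 ≈ 42.84 mb.
P_c ≤ 1011 − 42.84 = 968.16, so the highest integer P_c is 968 mb.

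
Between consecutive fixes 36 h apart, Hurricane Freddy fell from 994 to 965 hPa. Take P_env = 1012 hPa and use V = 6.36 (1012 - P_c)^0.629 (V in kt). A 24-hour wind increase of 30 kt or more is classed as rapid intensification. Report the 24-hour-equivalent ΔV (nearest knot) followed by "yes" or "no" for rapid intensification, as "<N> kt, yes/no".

V₁: ΔP = 18, V ≈ 6.36 × 18^0.629 ≈ 39.18 kt.
V₂: ΔP = 47, V ≈ 6.36 × 47^0.629 ≈ 71.65 kt.
ΔV over 36 h = 32.47 kt → 24 h equivalent = 32.47 × 24/36 ≈ 21.65 kt.
22 kt < 30 kt ⇒ not rapid intensification.

22 kt, no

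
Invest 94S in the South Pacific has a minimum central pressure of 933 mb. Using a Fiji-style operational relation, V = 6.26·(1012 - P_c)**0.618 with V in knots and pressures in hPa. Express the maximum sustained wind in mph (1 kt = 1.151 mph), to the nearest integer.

ΔP = 1012 − 933 = 79 mb.
V ≈ 6.26 × 79^0.618 = 6.26 × 14.884 ≈ 93.177 kt.
93.177 × 1.151 ≈ 107.25 mph → 107 mph.

107 mph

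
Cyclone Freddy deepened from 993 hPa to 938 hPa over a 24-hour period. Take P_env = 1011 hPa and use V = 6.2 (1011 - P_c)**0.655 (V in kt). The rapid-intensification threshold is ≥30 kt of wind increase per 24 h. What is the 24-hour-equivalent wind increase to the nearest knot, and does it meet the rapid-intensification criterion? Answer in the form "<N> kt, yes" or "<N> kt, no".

62 kt, yes

V₁: ΔP = 18, V ≈ 6.2 × 18^0.655 ≈ 41.17 kt.
V₂: ΔP = 73, V ≈ 6.2 × 73^0.655 ≈ 103.01 kt.
ΔV over 24 h = 61.84 kt → 24 h equivalent = 61.84 × 24/24 ≈ 61.84 kt.
62 kt ≥ 30 kt ⇒ rapid intensification.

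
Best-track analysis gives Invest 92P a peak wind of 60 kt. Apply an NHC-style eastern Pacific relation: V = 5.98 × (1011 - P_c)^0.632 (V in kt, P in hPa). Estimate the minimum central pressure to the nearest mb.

ΔP = (V / 5.98)^(1/0.632) = (60/5.98)^1.582.
60/5.98 = 10.033; 10.033^1.582 ≈ 38.42 mb.
P_c = 1011 − 38.42 = 972.58 ≈ 973 mb.

973 mb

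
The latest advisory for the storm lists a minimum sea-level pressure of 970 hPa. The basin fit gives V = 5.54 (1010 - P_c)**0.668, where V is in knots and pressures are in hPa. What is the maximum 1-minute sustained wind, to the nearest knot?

65 kt

ΔP = 1010 − 970 = 40 hPa.
40^0.668 ≈ 11.754.
V ≈ 5.54 × 11.754 ≈ 65.1 kt.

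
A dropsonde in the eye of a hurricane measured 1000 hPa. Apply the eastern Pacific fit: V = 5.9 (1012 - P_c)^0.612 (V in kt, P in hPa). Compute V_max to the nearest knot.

ΔP = 1012 − 1000 = 12 hPa.
12^0.612 ≈ 4.576.
V ≈ 5.9 × 4.576 ≈ 27.0 kt.

27 kt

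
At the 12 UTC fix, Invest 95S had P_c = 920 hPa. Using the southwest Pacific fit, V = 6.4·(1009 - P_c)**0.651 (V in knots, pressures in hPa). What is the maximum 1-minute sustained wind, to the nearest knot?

ΔP = 1009 − 920 = 89 hPa.
89^0.651 ≈ 18.580.
V ≈ 6.4 × 18.580 ≈ 118.9 kt.

119 kt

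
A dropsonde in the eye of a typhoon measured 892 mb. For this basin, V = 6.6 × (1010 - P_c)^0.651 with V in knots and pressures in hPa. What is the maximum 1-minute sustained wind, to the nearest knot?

147 kt

ΔP = 1010 − 892 = 118 mb.
118^0.651 ≈ 22.325.
V ≈ 6.6 × 22.325 ≈ 147.3 kt.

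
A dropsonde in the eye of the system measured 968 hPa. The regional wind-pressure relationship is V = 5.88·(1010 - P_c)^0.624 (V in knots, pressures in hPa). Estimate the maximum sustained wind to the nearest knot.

61 kt

ΔP = 1010 − 968 = 42 hPa.
42^0.624 ≈ 10.302.
V ≈ 5.88 × 10.302 ≈ 60.6 kt.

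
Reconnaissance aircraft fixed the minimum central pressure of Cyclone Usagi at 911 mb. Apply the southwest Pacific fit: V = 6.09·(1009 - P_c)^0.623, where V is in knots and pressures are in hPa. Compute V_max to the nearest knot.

106 kt

ΔP = 1009 − 911 = 98 mb.
98^0.623 ≈ 17.399.
V ≈ 6.09 × 17.399 ≈ 106.0 kt.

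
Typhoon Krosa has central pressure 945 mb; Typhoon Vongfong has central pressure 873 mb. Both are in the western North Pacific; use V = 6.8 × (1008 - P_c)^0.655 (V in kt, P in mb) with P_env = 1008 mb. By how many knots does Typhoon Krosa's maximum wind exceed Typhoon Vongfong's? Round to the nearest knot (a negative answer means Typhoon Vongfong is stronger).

Typhoon Krosa: ΔP = 63; V ≈ 6.8 × 63^0.655 ≈ 102.58 kt.
Typhoon Vongfong: ΔP = 135; V ≈ 6.8 × 135^0.655 ≈ 169.00 kt.
Difference ≈ 102.58 − 169.00 = -66.42 → -66 kt.

-66 kt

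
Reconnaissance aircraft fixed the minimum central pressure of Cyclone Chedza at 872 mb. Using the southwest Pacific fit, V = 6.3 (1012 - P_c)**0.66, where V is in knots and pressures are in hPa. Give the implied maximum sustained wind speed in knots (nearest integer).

164 kt

ΔP = 1012 − 872 = 140 mb.
140^0.66 ≈ 26.088.
V ≈ 6.3 × 26.088 ≈ 164.4 kt.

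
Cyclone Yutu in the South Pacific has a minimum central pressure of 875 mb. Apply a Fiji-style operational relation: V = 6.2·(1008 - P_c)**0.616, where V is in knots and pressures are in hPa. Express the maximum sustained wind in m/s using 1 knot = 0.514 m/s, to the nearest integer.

65 m/s

ΔP = 1008 − 875 = 133 mb.
V ≈ 6.2 × 133^0.616 = 6.2 × 20.337 ≈ 126.091 kt.
126.091 × 0.514 ≈ 64.81 m/s → 65 m/s.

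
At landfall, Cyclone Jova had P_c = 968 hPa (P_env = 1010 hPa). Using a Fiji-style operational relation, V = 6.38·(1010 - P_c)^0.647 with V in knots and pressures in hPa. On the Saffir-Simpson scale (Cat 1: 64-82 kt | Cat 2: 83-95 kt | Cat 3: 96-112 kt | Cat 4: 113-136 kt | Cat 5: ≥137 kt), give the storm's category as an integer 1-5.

ΔP = 1010 − 968 = 42 hPa.
V ≈ 6.38 × 42^0.647 = 6.38 × 11.23 ≈ 72 kt.
72 kt falls in the Category 1 band.

1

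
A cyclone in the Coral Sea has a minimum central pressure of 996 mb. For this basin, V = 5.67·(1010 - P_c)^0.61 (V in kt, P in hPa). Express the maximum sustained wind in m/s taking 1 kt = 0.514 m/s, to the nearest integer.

15 m/s

ΔP = 1010 − 996 = 14 mb.
V ≈ 5.67 × 14^0.61 = 5.67 × 5.002 ≈ 28.361 kt.
28.361 × 0.514 ≈ 14.58 m/s → 15 m/s.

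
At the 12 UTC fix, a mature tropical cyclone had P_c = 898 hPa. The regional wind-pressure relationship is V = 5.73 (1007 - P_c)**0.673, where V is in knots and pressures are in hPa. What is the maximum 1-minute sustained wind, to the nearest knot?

ΔP = 1007 − 898 = 109 hPa.
109^0.673 ≈ 23.507.
V ≈ 5.73 × 23.507 ≈ 134.7 kt.

135 kt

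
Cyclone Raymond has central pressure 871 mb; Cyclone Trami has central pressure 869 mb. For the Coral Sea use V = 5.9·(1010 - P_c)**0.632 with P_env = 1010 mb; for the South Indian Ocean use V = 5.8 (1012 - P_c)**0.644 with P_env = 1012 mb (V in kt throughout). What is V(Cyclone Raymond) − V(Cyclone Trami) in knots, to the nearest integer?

Cyclone Raymond: ΔP = 139; V ≈ 5.9 × 139^0.632 ≈ 133.43 kt.
Cyclone Trami: ΔP = 143; V ≈ 5.8 × 143^0.644 ≈ 141.73 kt.
Difference ≈ 133.43 − 141.73 = -8.30 → -8 kt.

-8 kt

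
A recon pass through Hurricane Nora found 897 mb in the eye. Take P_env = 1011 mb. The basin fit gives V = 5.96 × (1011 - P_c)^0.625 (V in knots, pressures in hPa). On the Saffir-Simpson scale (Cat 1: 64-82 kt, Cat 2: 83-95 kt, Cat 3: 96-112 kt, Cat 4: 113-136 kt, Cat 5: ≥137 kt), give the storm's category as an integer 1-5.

ΔP = 1011 − 897 = 114 mb.
V ≈ 5.96 × 114^0.625 = 5.96 × 19.30 ≈ 115 kt.
115 kt falls in the Category 4 band.

4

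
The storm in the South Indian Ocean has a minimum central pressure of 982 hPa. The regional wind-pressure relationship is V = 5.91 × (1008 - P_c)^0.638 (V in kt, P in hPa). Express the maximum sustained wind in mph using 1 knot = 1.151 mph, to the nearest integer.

ΔP = 1008 − 982 = 26 hPa.
V ≈ 5.91 × 26^0.638 = 5.91 × 7.994 ≈ 47.243 kt.
47.243 × 1.151 ≈ 54.38 mph → 54 mph.

54 mph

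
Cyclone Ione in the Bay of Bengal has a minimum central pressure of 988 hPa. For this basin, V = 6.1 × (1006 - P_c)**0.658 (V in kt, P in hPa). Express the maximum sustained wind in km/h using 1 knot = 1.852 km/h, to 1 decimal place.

75.7 km/h

ΔP = 1006 − 988 = 18 hPa.
V ≈ 6.1 × 18^0.658 = 6.1 × 6.698 ≈ 40.860 kt.
40.860 × 1.852 ≈ 75.67 km/h → 75.7 km/h.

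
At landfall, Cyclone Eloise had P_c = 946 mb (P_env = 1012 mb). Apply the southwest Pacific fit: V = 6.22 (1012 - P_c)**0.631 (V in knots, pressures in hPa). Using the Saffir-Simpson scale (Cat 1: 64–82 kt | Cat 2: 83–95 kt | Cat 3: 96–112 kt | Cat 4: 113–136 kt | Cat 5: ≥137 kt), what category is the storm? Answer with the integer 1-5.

ΔP = 1012 − 946 = 66 mb.
V ≈ 6.22 × 66^0.631 = 6.22 × 14.06 ≈ 87 kt.
87 kt falls in the Category 2 band.

2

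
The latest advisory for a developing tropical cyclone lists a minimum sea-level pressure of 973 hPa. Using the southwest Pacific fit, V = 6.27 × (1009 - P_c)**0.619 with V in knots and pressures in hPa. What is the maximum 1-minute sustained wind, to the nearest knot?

ΔP = 1009 − 973 = 36 hPa.
36^0.619 ≈ 9.191.
V ≈ 6.27 × 9.191 ≈ 57.6 kt.

58 kt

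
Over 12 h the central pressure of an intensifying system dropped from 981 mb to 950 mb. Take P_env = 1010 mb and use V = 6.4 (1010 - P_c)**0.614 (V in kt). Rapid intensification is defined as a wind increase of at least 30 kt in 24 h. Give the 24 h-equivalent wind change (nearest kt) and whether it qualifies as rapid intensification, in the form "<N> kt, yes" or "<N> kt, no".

57 kt, yes

V₁: ΔP = 29, V ≈ 6.4 × 29^0.614 ≈ 50.59 kt.
V₂: ΔP = 60, V ≈ 6.4 × 60^0.614 ≈ 79.06 kt.
ΔV over 12 h = 28.47 kt → 24 h equivalent = 28.47 × 24/12 ≈ 56.94 kt.
57 kt ≥ 30 kt ⇒ rapid intensification.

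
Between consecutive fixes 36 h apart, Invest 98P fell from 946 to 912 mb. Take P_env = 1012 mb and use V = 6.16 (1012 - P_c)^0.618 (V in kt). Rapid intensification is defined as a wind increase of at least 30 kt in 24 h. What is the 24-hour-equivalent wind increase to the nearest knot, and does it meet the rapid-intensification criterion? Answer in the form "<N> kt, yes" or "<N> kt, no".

16 kt, no

V₁: ΔP = 66, V ≈ 6.16 × 66^0.618 ≈ 82.05 kt.
V₂: ΔP = 100, V ≈ 6.16 × 100^0.618 ≈ 106.07 kt.
ΔV over 36 h = 24.02 kt → 24 h equivalent = 24.02 × 24/36 ≈ 16.01 kt.
16 kt < 30 kt ⇒ not rapid intensification.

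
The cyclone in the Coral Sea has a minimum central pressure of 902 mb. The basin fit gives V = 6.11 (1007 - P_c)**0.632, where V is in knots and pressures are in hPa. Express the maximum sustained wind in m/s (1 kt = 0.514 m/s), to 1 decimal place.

59.5 m/s

ΔP = 1007 − 902 = 105 mb.
V ≈ 6.11 × 105^0.632 = 6.11 × 18.941 ≈ 115.727 kt.
115.727 × 0.514 ≈ 59.48 m/s → 59.5 m/s.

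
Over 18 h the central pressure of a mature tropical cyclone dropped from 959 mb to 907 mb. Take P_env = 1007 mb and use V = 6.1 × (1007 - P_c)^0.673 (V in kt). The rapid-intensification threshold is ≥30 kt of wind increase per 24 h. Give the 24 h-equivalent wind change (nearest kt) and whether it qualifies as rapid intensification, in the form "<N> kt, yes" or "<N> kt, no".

V₁: ΔP = 48, V ≈ 6.1 × 48^0.673 ≈ 82.57 kt.
V₂: ΔP = 100, V ≈ 6.1 × 100^0.673 ≈ 135.31 kt.
ΔV over 18 h = 52.74 kt → 24 h equivalent = 52.74 × 24/18 ≈ 70.32 kt.
70 kt ≥ 30 kt ⇒ rapid intensification.

70 kt, yes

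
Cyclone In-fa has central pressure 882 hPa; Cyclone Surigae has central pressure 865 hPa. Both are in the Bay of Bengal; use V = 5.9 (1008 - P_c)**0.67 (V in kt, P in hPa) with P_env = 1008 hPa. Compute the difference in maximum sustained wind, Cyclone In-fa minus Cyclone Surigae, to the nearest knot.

Cyclone In-fa: ΔP = 126; V ≈ 5.9 × 126^0.67 ≈ 150.70 kt.
Cyclone Surigae: ΔP = 143; V ≈ 5.9 × 143^0.67 ≈ 164.03 kt.
Difference ≈ 150.70 − 164.03 = -13.33 → -13 kt.

-13 kt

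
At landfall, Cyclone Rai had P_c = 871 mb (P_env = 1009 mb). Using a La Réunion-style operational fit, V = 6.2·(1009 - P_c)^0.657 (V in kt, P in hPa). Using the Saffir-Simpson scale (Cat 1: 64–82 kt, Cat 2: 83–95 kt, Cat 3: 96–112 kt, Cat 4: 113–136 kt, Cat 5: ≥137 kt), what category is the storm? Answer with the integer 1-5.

ΔP = 1009 − 871 = 138 mb.
V ≈ 6.2 × 138^0.657 = 6.2 × 25.46 ≈ 158 kt.
158 kt falls in the Category 5 band.

5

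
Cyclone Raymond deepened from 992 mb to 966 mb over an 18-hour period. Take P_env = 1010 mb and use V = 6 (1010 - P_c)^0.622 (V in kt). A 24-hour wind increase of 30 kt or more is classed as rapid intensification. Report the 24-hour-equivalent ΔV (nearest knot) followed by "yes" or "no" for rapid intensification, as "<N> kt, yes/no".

V₁: ΔP = 18, V ≈ 6 × 18^0.622 ≈ 36.22 kt.
V₂: ΔP = 44, V ≈ 6 × 44^0.622 ≈ 63.15 kt.
ΔV over 18 h = 26.93 kt → 24 h equivalent = 26.93 × 24/18 ≈ 35.91 kt.
36 kt ≥ 30 kt ⇒ rapid intensification.

36 kt, yes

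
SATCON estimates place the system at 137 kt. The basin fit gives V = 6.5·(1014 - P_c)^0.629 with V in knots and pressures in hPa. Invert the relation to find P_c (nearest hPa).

ΔP = (V / 6.5)^(1/0.629) = (137/6.5)^1.590.
137/6.5 = 21.077; 21.077^1.590 ≈ 127.24 hPa.
P_c = 1014 − 127.24 = 886.76 ≈ 887 hPa.

887 hPa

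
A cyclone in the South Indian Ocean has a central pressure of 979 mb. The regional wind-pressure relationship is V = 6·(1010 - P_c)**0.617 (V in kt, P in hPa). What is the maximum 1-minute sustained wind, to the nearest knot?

ΔP = 1010 − 979 = 31 mb.
31^0.617 ≈ 8.321.
V ≈ 6 × 8.321 ≈ 49.9 kt.

50 kt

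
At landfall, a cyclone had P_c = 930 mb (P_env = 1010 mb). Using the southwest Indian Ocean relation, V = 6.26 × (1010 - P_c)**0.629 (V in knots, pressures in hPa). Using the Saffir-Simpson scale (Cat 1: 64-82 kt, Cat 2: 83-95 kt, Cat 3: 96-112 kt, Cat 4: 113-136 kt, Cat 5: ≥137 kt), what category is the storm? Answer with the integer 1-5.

3

ΔP = 1010 − 930 = 80 mb.
V ≈ 6.26 × 80^0.629 = 6.26 × 15.74 ≈ 99 kt.
99 kt falls in the Category 3 band.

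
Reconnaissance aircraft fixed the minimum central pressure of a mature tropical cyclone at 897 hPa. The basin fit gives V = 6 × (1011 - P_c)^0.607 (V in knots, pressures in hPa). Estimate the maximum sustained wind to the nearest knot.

ΔP = 1011 − 897 = 114 hPa.
114^0.607 ≈ 17.723.
V ≈ 6 × 17.723 ≈ 106.3 kt.

106 kt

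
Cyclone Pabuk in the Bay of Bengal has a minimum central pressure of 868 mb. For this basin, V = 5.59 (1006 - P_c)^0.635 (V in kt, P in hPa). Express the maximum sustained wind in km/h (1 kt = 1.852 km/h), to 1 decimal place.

ΔP = 1006 − 868 = 138 mb.
V ≈ 5.59 × 138^0.635 = 5.59 × 22.847 ≈ 127.713 kt.
127.713 × 1.852 ≈ 236.52 km/h → 236.5 km/h.

236.5 km/h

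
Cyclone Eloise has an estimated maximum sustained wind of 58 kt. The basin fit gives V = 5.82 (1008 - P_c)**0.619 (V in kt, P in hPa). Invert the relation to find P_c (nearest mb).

ΔP = (V / 5.82)^(1/0.619) = (58/5.82)^1.616.
58/5.82 = 9.966; 9.966^1.616 ≈ 41.03 mb.
P_c = 1008 − 41.03 = 966.97 ≈ 967 mb.

967 mb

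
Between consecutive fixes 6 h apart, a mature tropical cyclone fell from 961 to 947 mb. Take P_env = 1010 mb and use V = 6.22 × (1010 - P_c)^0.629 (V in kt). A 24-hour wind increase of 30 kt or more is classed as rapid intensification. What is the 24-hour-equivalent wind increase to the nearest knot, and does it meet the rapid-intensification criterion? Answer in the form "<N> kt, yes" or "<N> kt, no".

V₁: ΔP = 49, V ≈ 6.22 × 49^0.629 ≈ 71.93 kt.
V₂: ΔP = 63, V ≈ 6.22 × 63^0.629 ≈ 84.25 kt.
ΔV over 6 h = 12.32 kt → 24 h equivalent = 12.32 × 24/6 ≈ 49.28 kt.
49 kt ≥ 30 kt ⇒ rapid intensification.

49 kt, yes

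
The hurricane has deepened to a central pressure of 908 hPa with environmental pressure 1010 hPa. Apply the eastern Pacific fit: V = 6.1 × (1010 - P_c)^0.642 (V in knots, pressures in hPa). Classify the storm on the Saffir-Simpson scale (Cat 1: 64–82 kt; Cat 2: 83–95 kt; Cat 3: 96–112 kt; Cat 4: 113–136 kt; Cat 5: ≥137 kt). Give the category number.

ΔP = 1010 − 908 = 102 hPa.
V ≈ 6.1 × 102^0.642 = 6.1 × 19.48 ≈ 119 kt.
119 kt falls in the Category 4 band.

4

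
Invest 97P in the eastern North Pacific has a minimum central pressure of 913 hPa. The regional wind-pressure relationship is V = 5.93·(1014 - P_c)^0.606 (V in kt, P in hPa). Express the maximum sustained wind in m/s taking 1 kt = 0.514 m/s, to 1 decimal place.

50.0 m/s

ΔP = 1014 − 913 = 101 hPa.
V ≈ 5.93 × 101^0.606 = 5.93 × 16.392 ≈ 97.202 kt.
97.202 × 0.514 ≈ 49.96 m/s → 50.0 m/s.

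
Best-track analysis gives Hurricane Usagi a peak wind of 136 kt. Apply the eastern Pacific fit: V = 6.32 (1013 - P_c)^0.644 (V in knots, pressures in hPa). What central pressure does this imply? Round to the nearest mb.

896 mb

ΔP = (V / 6.32)^(1/0.644) = (136/6.32)^1.553.
136/6.32 = 21.519; 21.519^1.553 ≈ 117.38 mb.
P_c = 1013 − 117.38 = 895.62 ≈ 896 mb.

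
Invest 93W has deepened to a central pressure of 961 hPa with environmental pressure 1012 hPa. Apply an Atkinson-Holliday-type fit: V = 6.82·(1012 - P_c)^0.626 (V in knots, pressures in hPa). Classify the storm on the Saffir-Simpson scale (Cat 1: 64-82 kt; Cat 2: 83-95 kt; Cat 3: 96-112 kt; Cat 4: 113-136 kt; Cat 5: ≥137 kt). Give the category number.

ΔP = 1012 − 961 = 51 hPa.
V ≈ 6.82 × 51^0.626 = 6.82 × 11.72 ≈ 80 kt.
80 kt falls in the Category 1 band.

1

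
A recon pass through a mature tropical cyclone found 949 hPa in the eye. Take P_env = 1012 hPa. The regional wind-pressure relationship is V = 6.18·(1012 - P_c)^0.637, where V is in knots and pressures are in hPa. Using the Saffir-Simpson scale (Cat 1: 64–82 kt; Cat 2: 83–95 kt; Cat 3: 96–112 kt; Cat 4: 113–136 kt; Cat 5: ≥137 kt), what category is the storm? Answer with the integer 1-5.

2

ΔP = 1012 − 949 = 63 hPa.
V ≈ 6.18 × 63^0.637 = 6.18 × 14.00 ≈ 87 kt.
87 kt falls in the Category 2 band.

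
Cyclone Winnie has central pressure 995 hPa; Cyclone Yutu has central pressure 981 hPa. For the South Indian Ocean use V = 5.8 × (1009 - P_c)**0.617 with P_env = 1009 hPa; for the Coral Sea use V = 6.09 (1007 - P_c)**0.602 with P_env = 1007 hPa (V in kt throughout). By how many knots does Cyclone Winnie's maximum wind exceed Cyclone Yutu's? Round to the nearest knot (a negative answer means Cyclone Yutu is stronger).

-14 kt

Cyclone Winnie: ΔP = 14; V ≈ 5.8 × 14^0.617 ≈ 29.55 kt.
Cyclone Yutu: ΔP = 26; V ≈ 6.09 × 26^0.602 ≈ 43.29 kt.
Difference ≈ 29.55 − 43.29 = -13.74 → -14 kt.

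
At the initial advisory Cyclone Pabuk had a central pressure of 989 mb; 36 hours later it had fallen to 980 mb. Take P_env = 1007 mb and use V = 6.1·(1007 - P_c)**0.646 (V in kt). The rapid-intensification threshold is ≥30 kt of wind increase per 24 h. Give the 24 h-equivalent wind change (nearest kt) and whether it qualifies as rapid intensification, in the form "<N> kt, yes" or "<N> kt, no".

V₁: ΔP = 18, V ≈ 6.1 × 18^0.646 ≈ 39.47 kt.
V₂: ΔP = 27, V ≈ 6.1 × 27^0.646 ≈ 51.29 kt.
ΔV over 36 h = 11.82 kt → 24 h equivalent = 11.82 × 24/36 ≈ 7.88 kt.
8 kt < 30 kt ⇒ not rapid intensification.

8 kt, no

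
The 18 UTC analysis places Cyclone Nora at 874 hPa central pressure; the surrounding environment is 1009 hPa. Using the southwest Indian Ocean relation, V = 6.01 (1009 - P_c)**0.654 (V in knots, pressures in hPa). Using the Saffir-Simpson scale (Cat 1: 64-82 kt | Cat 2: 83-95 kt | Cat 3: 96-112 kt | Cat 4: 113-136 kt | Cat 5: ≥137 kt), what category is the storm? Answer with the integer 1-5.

ΔP = 1009 − 874 = 135 hPa.
V ≈ 6.01 × 135^0.654 = 6.01 × 24.73 ≈ 149 kt.
149 kt falls in the Category 5 band.

5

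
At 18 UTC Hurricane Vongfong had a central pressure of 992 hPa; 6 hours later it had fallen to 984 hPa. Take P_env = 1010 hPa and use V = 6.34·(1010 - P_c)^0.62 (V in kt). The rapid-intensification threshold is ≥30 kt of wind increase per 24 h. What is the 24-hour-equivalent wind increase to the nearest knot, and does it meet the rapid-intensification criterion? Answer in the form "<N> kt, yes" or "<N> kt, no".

39 kt, yes

V₁: ΔP = 18, V ≈ 6.34 × 18^0.62 ≈ 38.05 kt.
V₂: ΔP = 26, V ≈ 6.34 × 26^0.62 ≈ 47.79 kt.
ΔV over 6 h = 9.74 kt → 24 h equivalent = 9.74 × 24/6 ≈ 38.96 kt.
39 kt ≥ 30 kt ⇒ rapid intensification.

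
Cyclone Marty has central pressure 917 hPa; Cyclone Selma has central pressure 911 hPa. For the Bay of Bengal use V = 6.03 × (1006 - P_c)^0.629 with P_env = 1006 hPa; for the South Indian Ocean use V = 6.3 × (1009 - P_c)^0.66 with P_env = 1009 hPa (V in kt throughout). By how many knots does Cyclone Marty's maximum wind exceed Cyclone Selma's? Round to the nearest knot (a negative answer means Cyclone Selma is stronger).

-28 kt

Cyclone Marty: ΔP = 89; V ≈ 6.03 × 89^0.629 ≈ 101.50 kt.
Cyclone Selma: ΔP = 98; V ≈ 6.3 × 98^0.66 ≈ 129.88 kt.
Difference ≈ 101.50 − 129.88 = -28.38 → -28 kt.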